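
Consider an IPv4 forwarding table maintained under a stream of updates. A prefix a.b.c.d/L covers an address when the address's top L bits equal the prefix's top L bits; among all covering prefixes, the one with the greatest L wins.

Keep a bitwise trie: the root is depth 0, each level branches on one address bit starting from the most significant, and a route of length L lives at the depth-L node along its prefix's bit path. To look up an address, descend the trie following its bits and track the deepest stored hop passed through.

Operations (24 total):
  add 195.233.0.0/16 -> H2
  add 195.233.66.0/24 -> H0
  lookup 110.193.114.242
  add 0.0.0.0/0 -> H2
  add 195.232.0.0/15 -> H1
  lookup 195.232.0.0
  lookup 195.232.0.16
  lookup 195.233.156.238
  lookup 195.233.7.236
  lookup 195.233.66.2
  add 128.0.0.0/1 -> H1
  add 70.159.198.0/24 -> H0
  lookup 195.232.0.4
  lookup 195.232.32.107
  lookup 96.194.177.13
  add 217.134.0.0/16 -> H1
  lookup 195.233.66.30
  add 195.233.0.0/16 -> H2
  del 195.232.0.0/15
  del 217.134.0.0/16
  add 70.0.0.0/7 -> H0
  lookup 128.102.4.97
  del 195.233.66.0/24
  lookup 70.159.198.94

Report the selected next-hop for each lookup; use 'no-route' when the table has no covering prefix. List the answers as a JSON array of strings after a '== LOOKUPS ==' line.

Apply in order:
  add 195.233.0.0/16 -> H2 at depth 16
  add 195.233.66.0/24 -> H0 at depth 24
  lookup 110.193.114.242: bits ε walk d0:- -> no-route
  add 0.0.0.0/0 -> H2 at depth 0
  add 195.232.0.0/15 -> H1 at depth 15
  lookup 195.232.0.0: bits 110000111110100 walk d0:H2→d1:-→d2:-→d3:-→d4:-→d5:-→d6:-→d7:-→d8:-→d9:-→d10:-→d11:-→d12:-→d13:-→d14:-→d15:H1 -> H1
  lookup 195.232.0.16: bits 110000111110100 walk d0:H2→d1:-→d2:-→d3:-→d4:-→d5:-→d6:-→d7:-→d8:-→d9:-→d10:-→d11:-→d12:-→d13:-→d14:-→d15:H1 -> H1
  lookup 195.233.156.238: bits 1100001111101001 walk d0:H2→d1:-→d2:-→d3:-→d4:-→d5:-→d6:-→d7:-→d8:-→d9:-→d10:-→d11:-→d12:-→d13:-→d14:-→d15:H1→d16:H2 -> H2
  lookup 195.233.7.236: bits 11000011111010010 walk d0:H2→d1:-→d2:-→d3:-→d4:-→d5:-→d6:-→d7:-→d8:-→d9:-→d10:-→d11:-→d12:-→d13:-→d14:-→d15:H1→d16:H2→d17:- -> H2
  lookup 195.233.66.2: bits 110000111110100101000010 walk d0:H2→d1:-→d2:-→d3:-→d4:-→d5:-→d6:-→d7:-→d8:-→d9:-→d10:-→d11:-→d12:-→d13:-→d14:-→d15:H1→d16:H2→d17:-→d18:-→d19:-→d20:-→d21:-→d22:-→d23:-→d24:H0 -> H0
  add 128.0.0.0/1 -> H1 at depth 1
  add 70.159.198.0/24 -> H0 at depth 24
  lookup 195.232.0.4: bits 110000111110100 walk d0:H2→d1:H1→d2:-→d3:-→d4:-→d5:-→d6:-→d7:-→d8:-→d9:-→d10:-→d11:-→d12:-→d13:-→d14:-→d15:H1 -> H1
  lookup 195.232.32.107: bits 110000111110100 walk d0:H2→d1:H1→d2:-→d3:-→d4:-→d5:-→d6:-→d7:-→d8:-→d9:-→d10:-→d11:-→d12:-→d13:-→d14:-→d15:H1 -> H1
  lookup 96.194.177.13: bits 01 walk d0:H2→d1:-→d2:- -> H2
  add 217.134.0.0/16 -> H1 at depth 16
  lookup 195.233.66.30: bits 110000111110100101000010 walk d0:H2→d1:H1→d2:-→d3:-→d4:-→d5:-→d6:-→d7:-→d8:-→d9:-→d10:-→d11:-→d12:-→d13:-→d14:-→d15:H1→d16:H2→d17:-→d18:-→d19:-→d20:-→d21:-→d22:-→d23:-→d24:H0 -> H0
  add 195.233.0.0/16 -> H2 at depth 16
  del 195.232.0.0/15 (clear depth 15)
  del 217.134.0.0/16 (clear depth 16)
  add 70.0.0.0/7 -> H0 at depth 7
  lookup 128.102.4.97: bits 1 walk d0:H2→d1:H1 -> H1
  del 195.233.66.0/24 (clear depth 24)
  lookup 70.159.198.94: bits 010001101001111111000110 walk d0:H2→d1:-→d2:-→d3:-→d4:-→d5:-→d6:-→d7:H0→d8:-→d9:-→d10:-→d11:-→d12:-→d13:-→d14:-→d15:-→d16:-→d17:-→d18:-→d19:-→d20:-→d21:-→d22:-→d23:-→d24:H0 -> H0

== LOOKUPS ==
["no-route","H1","H1","H2","H2","H0","H1","H1","H2","H0","H1","H0"]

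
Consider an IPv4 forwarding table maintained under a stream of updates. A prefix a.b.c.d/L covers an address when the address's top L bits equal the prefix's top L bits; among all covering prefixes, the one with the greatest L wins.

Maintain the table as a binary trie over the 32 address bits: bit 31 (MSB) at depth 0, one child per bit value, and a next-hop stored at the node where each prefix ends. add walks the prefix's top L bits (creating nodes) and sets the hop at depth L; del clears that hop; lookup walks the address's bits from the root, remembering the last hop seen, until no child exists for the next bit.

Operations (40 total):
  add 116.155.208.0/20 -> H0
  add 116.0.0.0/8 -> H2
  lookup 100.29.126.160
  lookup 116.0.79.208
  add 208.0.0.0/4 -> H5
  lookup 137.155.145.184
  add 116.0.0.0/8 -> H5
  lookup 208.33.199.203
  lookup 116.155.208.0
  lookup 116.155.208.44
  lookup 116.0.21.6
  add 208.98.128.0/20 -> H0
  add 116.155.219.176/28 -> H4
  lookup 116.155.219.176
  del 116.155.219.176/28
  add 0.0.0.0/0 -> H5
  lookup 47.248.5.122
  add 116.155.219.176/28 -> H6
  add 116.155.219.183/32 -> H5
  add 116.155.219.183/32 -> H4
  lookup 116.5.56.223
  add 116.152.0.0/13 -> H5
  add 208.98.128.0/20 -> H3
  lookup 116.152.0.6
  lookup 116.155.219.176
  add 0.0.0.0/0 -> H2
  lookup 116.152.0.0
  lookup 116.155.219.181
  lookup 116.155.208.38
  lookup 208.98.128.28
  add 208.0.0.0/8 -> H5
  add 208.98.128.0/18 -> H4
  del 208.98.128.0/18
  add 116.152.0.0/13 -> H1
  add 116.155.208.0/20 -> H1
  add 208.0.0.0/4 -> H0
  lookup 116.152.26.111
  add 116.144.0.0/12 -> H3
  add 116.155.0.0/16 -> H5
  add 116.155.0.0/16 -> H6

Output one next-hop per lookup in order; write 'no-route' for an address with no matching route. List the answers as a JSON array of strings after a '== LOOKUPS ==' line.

Process each operation:
  add 116.155.208.0/20 -> H0 at depth 20
  add 116.0.0.0/8 -> H2 at depth 8
  ? 100.29.126.160  path d0:-→d1:-→d2:-→d3:-  best=no-route
  ? 116.0.79.208  path d0:-→d1:-→d2:-→d3:-→d4:-→d5:-→d6:-→d7:-→d8:H2  best=H2
  add 208.0.0.0/4 -> H5 at depth 4
  ? 137.155.145.184  path d0:-→d1:-  best=no-route
  add 116.0.0.0/8 -> H5 at depth 8
  ? 208.33.199.203  path d0:-→d1:-→d2:-→d3:-→d4:H5  best=H5
  ? 116.155.208.0  path d0:-→d1:-→d2:-→d3:-→d4:-→d5:-→d6:-→d7:-→d8:H5→d9:-→d10:-→d11:-→d12:-→d13:-→d14:-→d15:-→d16:-→d17:-→d18:-→d19:-→d20:H0  best=H0
  ? 116.155.208.44  path d0:-→d1:-→d2:-→d3:-→d4:-→d5:-→d6:-→d7:-→d8:H5→d9:-→d10:-→d11:-→d12:-→d13:-→d14:-→d15:-→d16:-→d17:-→d18:-→d19:-→d20:H0  best=H0
  ? 116.0.21.6  path d0:-→d1:-→d2:-→d3:-→d4:-→d5:-→d6:-→d7:-→d8:H5  best=H5
  add 208.98.128.0/20 -> H0 at depth 20
  add 116.155.219.176/28 -> H4 at depth 28
  ? 116.155.219.176  path d0:-→d1:-→d2:-→d3:-→d4:-→d5:-→d6:-→d7:-→d8:H5→d9:-→d10:-→d11:-→d12:-→d13:-→d14:-→d15:-→d16:-→d17:-→d18:-→d19:-→d20:H0→d21:-→d22:-→d23:-→d24:-→d25:-→d26:-→d27:-→d28:H4  best=H4
  - 116.155.219.176/28 clear@28
  add 0.0.0.0/0 -> H5 at depth 0
  ? 47.248.5.122  path d0:H5→d1:-  best=H5
  add 116.155.219.176/28 -> H6 at depth 28
  add 116.155.219.183/32 -> H5 at depth 32
  add 116.155.219.183/32 -> H4 at depth 32
  ? 116.5.56.223  path d0:H5→d1:-→d2:-→d3:-→d4:-→d5:-→d6:-→d7:-→d8:H5  best=H5
  add 116.152.0.0/13 -> H5 at depth 13
  add 208.98.128.0/20 -> H3 at depth 20
  ? 116.152.0.6  path d0:H5→d1:-→d2:-→d3:-→d4:-→d5:-→d6:-→d7:-→d8:H5→d9:-→d10:-→d11:-→d12:-→d13:H5→d14:-  best=H5
  ? 116.155.219.176  path d0:H5→d1:-→d2:-→d3:-→d4:-→d5:-→d6:-→d7:-→d8:H5→d9:-→d10:-→d11:-→d12:-→d13:H5→d14:-→d15:-→d16:-→d17:-→d18:-→d19:-→d20:H0→d21:-→d22:-→d23:-→d24:-→d25:-→d26:-→d27:-→d28:H6→d29:-  best=H6
  add 0.0.0.0/0 -> H2 at depth 0
  ? 116.152.0.0  path d0:H2→d1:-→d2:-→d3:-→d4:-→d5:-→d6:-→d7:-→d8:H5→d9:-→d10:-→d11:-→d12:-→d13:H5→d14:-  best=H5
  ? 116.155.219.181  path d0:H2→d1:-→d2:-→d3:-→d4:-→d5:-→d6:-→d7:-→d8:H5→d9:-→d10:-→d11:-→d12:-→d13:H5→d14:-→d15:-→d16:-→d17:-→d18:-→d19:-→d20:H0→d21:-→d22:-→d23:-→d24:-→d25:-→d26:-→d27:-→d28:H6→d29:-→d30:-  best=H6
  ? 116.155.208.38  path d0:H2→d1:-→d2:-→d3:-→d4:-→d5:-→d6:-→d7:-→d8:H5→d9:-→d10:-→d11:-→d12:-→d13:H5→d14:-→d15:-→d16:-→d17:-→d18:-→d19:-→d20:H0  best=H0
  ? 208.98.128.28  path d0:H2→d1:-→d2:-→d3:-→d4:H5→d5:-→d6:-→d7:-→d8:-→d9:-→d10:-→d11:-→d12:-→d13:-→d14:-→d15:-→d16:-→d17:-→d18:-→d19:-→d20:H3  best=H3
  add 208.0.0.0/8 -> H5 at depth 8
  add 208.98.128.0/18 -> H4 at depth 18
  - 208.98.128.0/18 clear@18
  add 116.152.0.0/13 -> H1 at depth 13
  add 116.155.208.0/20 -> H1 at depth 20
  add 208.0.0.0/4 -> H0 at depth 4
  ? 116.152.26.111  path d0:H2→d1:-→d2:-→d3:-→d4:-→d5:-→d6:-→d7:-→d8:H5→d9:-→d10:-→d11:-→d12:-→d13:H1→d14:-  best=H1
  add 116.144.0.0/12 -> H3 at depth 12
  add 116.155.0.0/16 -> H5 at depth 16
  add 116.155.0.0/16 -> H6 at depth 16

== LOOKUPS ==
["no-route","H2","no-route","H5","H0","H0","H5","H4","H5","H5","H5","H6","H5","H6","H0","H3","H1"]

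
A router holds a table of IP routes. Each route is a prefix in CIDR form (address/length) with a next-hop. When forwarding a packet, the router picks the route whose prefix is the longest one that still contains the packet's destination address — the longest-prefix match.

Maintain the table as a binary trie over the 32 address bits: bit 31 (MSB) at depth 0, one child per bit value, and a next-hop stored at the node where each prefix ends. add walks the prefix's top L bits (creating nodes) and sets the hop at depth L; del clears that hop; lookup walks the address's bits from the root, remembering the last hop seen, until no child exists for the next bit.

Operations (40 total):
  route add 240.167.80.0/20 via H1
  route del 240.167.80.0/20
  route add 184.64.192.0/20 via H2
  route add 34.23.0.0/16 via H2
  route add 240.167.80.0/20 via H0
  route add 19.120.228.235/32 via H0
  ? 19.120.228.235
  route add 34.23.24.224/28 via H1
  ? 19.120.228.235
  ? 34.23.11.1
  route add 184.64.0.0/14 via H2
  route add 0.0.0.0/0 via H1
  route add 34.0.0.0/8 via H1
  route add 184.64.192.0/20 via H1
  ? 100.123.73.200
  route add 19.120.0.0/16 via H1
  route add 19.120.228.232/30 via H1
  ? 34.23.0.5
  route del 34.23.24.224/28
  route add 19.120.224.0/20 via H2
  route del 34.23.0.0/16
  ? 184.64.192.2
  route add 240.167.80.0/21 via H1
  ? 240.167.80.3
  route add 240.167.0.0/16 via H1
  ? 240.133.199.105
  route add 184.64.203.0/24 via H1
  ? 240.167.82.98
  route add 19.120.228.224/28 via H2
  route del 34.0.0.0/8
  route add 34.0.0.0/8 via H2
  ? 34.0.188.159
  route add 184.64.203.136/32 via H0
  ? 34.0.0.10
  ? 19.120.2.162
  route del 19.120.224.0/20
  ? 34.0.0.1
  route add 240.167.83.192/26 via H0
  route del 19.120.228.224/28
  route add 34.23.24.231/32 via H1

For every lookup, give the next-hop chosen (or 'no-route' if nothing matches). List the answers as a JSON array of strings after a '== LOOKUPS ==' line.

Trace:
  add 240.167.80.0/20 -> H1 at depth 20
  del 240.167.80.0/20 (clear depth 20)
  add 184.64.192.0/20 -> H2 at depth 20
  add 34.23.0.0/16 -> H2 at depth 16
  add 240.167.80.0/20 -> H0 at depth 20
  add 19.120.228.235/32 -> H0 at depth 32
  Q 19.120.228.235: descend 00010011011110001110010011101011 ; hops seen [H0] ; pick H0
  add 34.23.24.224/28 -> H1 at depth 28
  Q 19.120.228.235: descend 00010011011110001110010011101011 ; hops seen [H0] ; pick H0
  Q 34.23.11.1: descend 0010001000010111000 ; hops seen [H2] ; pick H2
  add 184.64.0.0/14 -> H2 at depth 14
  add 0.0.0.0/0 -> H1 at depth 0
  add 34.0.0.0/8 -> H1 at depth 8
  add 184.64.192.0/20 -> H1 at depth 20
  Q 100.123.73.200: descend 0 ; hops seen [H1] ; pick H1
  add 19.120.0.0/16 -> H1 at depth 16
  add 19.120.228.232/30 -> H1 at depth 30
  Q 34.23.0.5: descend 0010001000010111000 ; hops seen [H1,H1,H2] ; pick H2
  del 34.23.24.224/28 (clear depth 28)
  add 19.120.224.0/20 -> H2 at depth 20
  del 34.23.0.0/16 (clear depth 16)
  Q 184.64.192.2: descend 10111000010000001100 ; hops seen [H1,H2,H1] ; pick H1
  add 240.167.80.0/21 -> H1 at depth 21
  Q 240.167.80.3: descend 111100001010011101010 ; hops seen [H1,H0,H1] ; pick H1
  add 240.167.0.0/16 -> H1 at depth 16
  Q 240.133.199.105: descend 1111000010 ; hops seen [H1] ; pick H1
  add 184.64.203.0/24 -> H1 at depth 24
  Q 240.167.82.98: descend 111100001010011101010 ; hops seen [H1,H1,H0,H1] ; pick H1
  add 19.120.228.224/28 -> H2 at depth 28
  del 34.0.0.0/8 (clear depth 8)
  add 34.0.0.0/8 -> H2 at depth 8
  Q 34.0.188.159: descend 00100010000 ; hops seen [H1,H2] ; pick H2
  add 184.64.203.136/32 -> H0 at depth 32
  Q 34.0.0.10: descend 00100010000 ; hops seen [H1,H2] ; pick H2
  Q 19.120.2.162: descend 0001001101111000 ; hops seen [H1,H1] ; pick H1
  del 19.120.224.0/20 (clear depth 20)
  Q 34.0.0.1: descend 00100010000 ; hops seen [H1,H2] ; pick H2
  add 240.167.83.192/26 -> H0 at depth 26
  del 19.120.228.224/28 (clear depth 28)
  add 34.23.24.231/32 -> H1 at depth 32

== LOOKUPS ==
["H0","H0","H2","H1","H2","H1","H1","H1","H1","H2","H2","H1","H2"]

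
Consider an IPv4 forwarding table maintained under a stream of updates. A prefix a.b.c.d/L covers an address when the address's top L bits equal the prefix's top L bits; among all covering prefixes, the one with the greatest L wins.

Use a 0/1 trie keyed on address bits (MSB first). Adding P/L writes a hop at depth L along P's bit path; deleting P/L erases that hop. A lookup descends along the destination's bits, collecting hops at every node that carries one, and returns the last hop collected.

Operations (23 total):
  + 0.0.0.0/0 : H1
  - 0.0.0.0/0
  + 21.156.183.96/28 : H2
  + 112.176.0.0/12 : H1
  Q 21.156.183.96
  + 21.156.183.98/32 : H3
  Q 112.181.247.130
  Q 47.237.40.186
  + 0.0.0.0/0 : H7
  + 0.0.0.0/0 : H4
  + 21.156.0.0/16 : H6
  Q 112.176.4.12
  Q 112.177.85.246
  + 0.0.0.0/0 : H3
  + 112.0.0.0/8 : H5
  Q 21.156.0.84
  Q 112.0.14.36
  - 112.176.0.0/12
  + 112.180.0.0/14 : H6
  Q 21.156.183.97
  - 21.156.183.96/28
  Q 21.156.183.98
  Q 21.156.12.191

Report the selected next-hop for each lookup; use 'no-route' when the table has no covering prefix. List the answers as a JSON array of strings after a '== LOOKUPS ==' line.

Apply in order:
  + 0.0.0.0/0 (H1) depth=0
  del 0.0.0.0/0 (clear depth 0)
  + 21.156.183.96/28 (H2) depth=28
  + 112.176.0.0/12 (H1) depth=12
  Q 21.156.183.96: descend 0001010110011100101101110110 ; hops seen [H2] ; pick H2
  + 21.156.183.98/32 (H3) depth=32
  Q 112.181.247.130: descend 011100001011 ; hops seen [H1] ; pick H1
  Q 47.237.40.186: descend 00 ; hops seen [∅] ; pick no-route
  + 0.0.0.0/0 (H7) depth=0
  + 0.0.0.0/0 (H4) depth=0
  + 21.156.0.0/16 (H6) depth=16
  Q 112.176.4.12: descend 011100001011 ; hops seen [H4,H1] ; pick H1
  Q 112.177.85.246: descend 011100001011 ; hops seen [H4,H1] ; pick H1
  + 0.0.0.0/0 (H3) depth=0
  + 112.0.0.0/8 (H5) depth=8
  Q 21.156.0.84: descend 0001010110011100 ; hops seen [H3,H6] ; pick H6
  Q 112.0.14.36: descend 01110000 ; hops seen [H3,H5] ; pick H5
  del 112.176.0.0/12 (clear depth 12)
  + 112.180.0.0/14 (H6) depth=14
  Q 21.156.183.97: descend 000101011001110010110111011000 ; hops seen [H3,H6,H2] ; pick H2
  del 21.156.183.96/28 (clear depth 28)
  Q 21.156.183.98: descend 00010101100111001011011101100010 ; hops seen [H3,H6,H3] ; pick H3
  Q 21.156.12.191: descend 0001010110011100 ; hops seen [H3,H6] ; pick H6

== LOOKUPS ==
["H2","H1","no-route","H1","H1","H6","H5","H2","H3","H6"]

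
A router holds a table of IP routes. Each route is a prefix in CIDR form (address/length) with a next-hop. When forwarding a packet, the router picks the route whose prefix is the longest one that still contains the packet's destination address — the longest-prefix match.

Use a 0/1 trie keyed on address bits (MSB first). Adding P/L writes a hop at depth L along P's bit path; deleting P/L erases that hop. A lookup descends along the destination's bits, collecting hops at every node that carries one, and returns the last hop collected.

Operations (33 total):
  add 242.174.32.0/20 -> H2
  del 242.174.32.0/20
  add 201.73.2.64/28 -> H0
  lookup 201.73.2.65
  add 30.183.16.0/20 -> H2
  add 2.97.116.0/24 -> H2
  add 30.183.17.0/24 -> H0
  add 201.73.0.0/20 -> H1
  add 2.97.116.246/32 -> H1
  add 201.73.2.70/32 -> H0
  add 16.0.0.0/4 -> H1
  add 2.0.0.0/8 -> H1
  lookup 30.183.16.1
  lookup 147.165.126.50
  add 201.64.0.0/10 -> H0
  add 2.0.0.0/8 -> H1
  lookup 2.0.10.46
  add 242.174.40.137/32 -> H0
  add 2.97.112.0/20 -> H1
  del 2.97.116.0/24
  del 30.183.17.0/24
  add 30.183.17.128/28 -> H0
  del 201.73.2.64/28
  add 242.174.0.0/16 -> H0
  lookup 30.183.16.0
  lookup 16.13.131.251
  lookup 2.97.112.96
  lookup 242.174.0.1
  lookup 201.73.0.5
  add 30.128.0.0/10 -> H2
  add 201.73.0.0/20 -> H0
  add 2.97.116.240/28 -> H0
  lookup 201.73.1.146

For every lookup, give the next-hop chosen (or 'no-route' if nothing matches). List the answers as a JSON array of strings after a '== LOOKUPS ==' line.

Trace:
  add 242.174.32.0/20 -> H2 at depth 20
  del 242.174.32.0/20 (clear depth 20)
  add 201.73.2.64/28 -> H0 at depth 28
  lookup 201.73.2.65: bits 1100100101001001000000100100 walk d0:-→d1:-→d2:-→d3:-→d4:-→d5:-→d6:-→d7:-→d8:-→d9:-→d10:-→d11:-→d12:-→d13:-→d14:-→d15:-→d16:-→d17:-→d18:-→d19:-→d20:-→d21:-→d22:-→d23:-→d24:-→d25:-→d26:-→d27:-→d28:H0 -> H0
  add 30.183.16.0/20 -> H2 at depth 20
  add 2.97.116.0/24 -> H2 at depth 24
  add 30.183.17.0/24 -> H0 at depth 24
  add 201.73.0.0/20 -> H1 at depth 20
  add 2.97.116.246/32 -> H1 at depth 32
  add 201.73.2.70/32 -> H0 at depth 32
  add 16.0.0.0/4 -> H1 at depth 4
  add 2.0.0.0/8 -> H1 at depth 8
  lookup 30.183.16.1: bits 00011110101101110001000 walk d0:-→d1:-→d2:-→d3:-→d4:H1→d5:-→d6:-→d7:-→d8:-→d9:-→d10:-→d11:-→d12:-→d13:-→d14:-→d15:-→d16:-→d17:-→d18:-→d19:-→d20:H2→d21:-→d22:-→d23:- -> H2
  lookup 147.165.126.50: bits 1 walk d0:-→d1:- -> no-route
  add 201.64.0.0/10 -> H0 at depth 10
  add 2.0.0.0/8 -> H1 at depth 8
  lookup 2.0.10.46: bits 000000100 walk d0:-→d1:-→d2:-→d3:-→d4:-→d5:-→d6:-→d7:-→d8:H1→d9:- -> H1
  add 242.174.40.137/32 -> H0 at depth 32
  add 2.97.112.0/20 -> H1 at depth 20
  del 2.97.116.0/24 (clear depth 24)
  del 30.183.17.0/24 (clear depth 24)
  add 30.183.17.128/28 -> H0 at depth 28
  del 201.73.2.64/28 (clear depth 28)
  add 242.174.0.0/16 -> H0 at depth 16
  lookup 30.183.16.0: bits 00011110101101110001000 walk d0:-→d1:-→d2:-→d3:-→d4:H1→d5:-→d6:-→d7:-→d8:-→d9:-→d10:-→d11:-→d12:-→d13:-→d14:-→d15:-→d16:-→d17:-→d18:-→d19:-→d20:H2→d21:-→d22:-→d23:- -> H2
  lookup 16.13.131.251: bits 0001 walk d0:-→d1:-→d2:-→d3:-→d4:H1 -> H1
  lookup 2.97.112.96: bits 000000100110000101110 walk d0:-→d1:-→d2:-→d3:-→d4:-→d5:-→d6:-→d7:-→d8:H1→d9:-→d10:-→d11:-→d12:-→d13:-→d14:-→d15:-→d16:-→d17:-→d18:-→d19:-→d20:H1→d21:- -> H1
  lookup 242.174.0.1: bits 111100101010111000 walk d0:-→d1:-→d2:-→d3:-→d4:-→d5:-→d6:-→d7:-→d8:-→d9:-→d10:-→d11:-→d12:-→d13:-→d14:-→d15:-→d16:H0→d17:-→d18:- -> H0
  lookup 201.73.0.5: bits 1100100101001001000000 walk d0:-→d1:-→d2:-→d3:-→d4:-→d5:-→d6:-→d7:-→d8:-→d9:-→d10:H0→d11:-→d12:-→d13:-→d14:-→d15:-→d16:-→d17:-→d18:-→d19:-→d20:H1→d21:-→d22:- -> H1
  add 30.128.0.0/10 -> H2 at depth 10
  add 201.73.0.0/20 -> H0 at depth 20
  add 2.97.116.240/28 -> H0 at depth 28
  lookup 201.73.1.146: bits 1100100101001001000000 walk d0:-→d1:-→d2:-→d3:-→d4:-→d5:-→d6:-→d7:-→d8:-→d9:-→d10:H0→d11:-→d12:-→d13:-→d14:-→d15:-→d16:-→d17:-→d18:-→d19:-→d20:H0→d21:-→d22:- -> H0

== LOOKUPS ==
["H0","H2","no-route","H1","H2","H1","H1","H0","H1","H0"]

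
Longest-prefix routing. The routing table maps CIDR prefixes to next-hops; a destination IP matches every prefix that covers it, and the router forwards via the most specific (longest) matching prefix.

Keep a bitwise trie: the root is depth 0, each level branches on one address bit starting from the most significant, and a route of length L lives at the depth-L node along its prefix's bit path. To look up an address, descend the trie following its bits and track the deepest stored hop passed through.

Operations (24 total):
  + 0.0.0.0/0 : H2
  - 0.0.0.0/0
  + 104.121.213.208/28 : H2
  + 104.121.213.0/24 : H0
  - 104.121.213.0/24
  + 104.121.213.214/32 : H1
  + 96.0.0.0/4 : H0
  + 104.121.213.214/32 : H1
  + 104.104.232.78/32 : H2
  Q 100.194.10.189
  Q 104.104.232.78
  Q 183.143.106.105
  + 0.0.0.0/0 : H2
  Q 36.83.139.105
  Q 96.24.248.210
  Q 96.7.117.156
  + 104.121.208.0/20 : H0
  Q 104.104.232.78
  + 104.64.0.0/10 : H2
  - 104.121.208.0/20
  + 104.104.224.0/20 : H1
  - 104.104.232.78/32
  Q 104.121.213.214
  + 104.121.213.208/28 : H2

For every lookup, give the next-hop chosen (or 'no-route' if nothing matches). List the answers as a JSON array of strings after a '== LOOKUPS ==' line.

Trace:
  + 0.0.0.0/0 (H2) depth=0
  - 0.0.0.0/0 clear@0
  + 104.121.213.208/28 (H2) depth=28
  + 104.121.213.0/24 (H0) depth=24
  - 104.121.213.0/24 clear@24
  + 104.121.213.214/32 (H1) depth=32
  + 96.0.0.0/4 (H0) depth=4
  + 104.121.213.214/32 (H1) depth=32
  + 104.104.232.78/32 (H2) depth=32
  ? 100.194.10.189  path d0:-→d1:-→d2:-→d3:-→d4:H0  best=H0
  ? 104.104.232.78  path d0:-→d1:-→d2:-→d3:-→d4:H0→d5:-→d6:-→d7:-→d8:-→d9:-→d10:-→d11:-→d12:-→d13:-→d14:-→d15:-→d16:-→d17:-→d18:-→d19:-→d20:-→d21:-→d22:-→d23:-→d24:-→d25:-→d26:-→d27:-→d28:-→d29:-→d30:-→d31:-→d32:H2  best=H2
  ? 183.143.106.105  path d0:-  best=no-route
  + 0.0.0.0/0 (H2) depth=0
  ? 36.83.139.105  path d0:H2→d1:-  best=H2
  ? 96.24.248.210  path d0:H2→d1:-→d2:-→d3:-→d4:H0  best=H0
  ? 96.7.117.156  path d0:H2→d1:-→d2:-→d3:-→d4:H0  best=H0
  + 104.121.208.0/20 (H0) depth=20
  ? 104.104.232.78  path d0:H2→d1:-→d2:-→d3:-→d4:H0→d5:-→d6:-→d7:-→d8:-→d9:-→d10:-→d11:-→d12:-→d13:-→d14:-→d15:-→d16:-→d17:-→d18:-→d19:-→d20:-→d21:-→d22:-→d23:-→d24:-→d25:-→d26:-→d27:-→d28:-→d29:-→d30:-→d31:-→d32:H2  best=H2
  + 104.64.0.0/10 (H2) depth=10
  - 104.121.208.0/20 clear@20
  + 104.104.224.0/20 (H1) depth=20
  - 104.104.232.78/32 clear@32
  ? 104.121.213.214  path d0:H2→d1:-→d2:-→d3:-→d4:H0→d5:-→d6:-→d7:-→d8:-→d9:-→d10:H2→d11:-→d12:-→d13:-→d14:-→d15:-→d16:-→d17:-→d18:-→d19:-→d20:-→d21:-→d22:-→d23:-→d24:-→d25:-→d26:-→d27:-→d28:H2→d29:-→d30:-→d31:-→d32:H1  best=H1
  + 104.121.213.208/28 (H2) depth=28

== LOOKUPS ==
["H0","H2","no-route","H2","H0","H0","H2","H1"]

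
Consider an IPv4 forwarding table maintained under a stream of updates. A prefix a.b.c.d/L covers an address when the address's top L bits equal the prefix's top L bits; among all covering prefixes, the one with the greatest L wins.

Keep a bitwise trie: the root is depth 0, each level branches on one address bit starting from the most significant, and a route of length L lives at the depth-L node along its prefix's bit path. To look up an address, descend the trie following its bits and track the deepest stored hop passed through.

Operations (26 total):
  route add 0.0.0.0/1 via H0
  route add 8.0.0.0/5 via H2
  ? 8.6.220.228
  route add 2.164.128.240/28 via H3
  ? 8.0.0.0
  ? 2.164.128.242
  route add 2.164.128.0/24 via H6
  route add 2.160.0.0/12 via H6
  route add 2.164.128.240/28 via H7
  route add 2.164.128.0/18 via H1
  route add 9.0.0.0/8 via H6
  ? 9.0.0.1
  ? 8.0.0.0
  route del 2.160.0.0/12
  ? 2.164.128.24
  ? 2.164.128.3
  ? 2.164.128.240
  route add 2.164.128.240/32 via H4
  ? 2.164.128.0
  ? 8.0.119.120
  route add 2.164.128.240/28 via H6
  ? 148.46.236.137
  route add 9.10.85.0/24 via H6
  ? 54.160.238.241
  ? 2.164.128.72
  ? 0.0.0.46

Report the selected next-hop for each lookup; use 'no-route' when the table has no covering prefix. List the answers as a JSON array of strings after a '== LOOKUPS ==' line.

Process each operation:
  + 0.0.0.0/1 (H0) depth=1
  + 8.0.0.0/5 (H2) depth=5
  ? 8.6.220.228  path d0:-→d1:H0→d2:-→d3:-→d4:-→d5:H2  best=H2
  + 2.164.128.240/28 (H3) depth=28
  ? 8.0.0.0  path d0:-→d1:H0→d2:-→d3:-→d4:-→d5:H2  best=H2
  ? 2.164.128.242  path d0:-→d1:H0→d2:-→d3:-→d4:-→d5:-→d6:-→d7:-→d8:-→d9:-→d10:-→d11:-→d12:-→d13:-→d14:-→d15:-→d16:-→d17:-→d18:-→d19:-→d20:-→d21:-→d22:-→d23:-→d24:-→d25:-→d26:-→d27:-→d28:H3  best=H3
  + 2.164.128.0/24 (H6) depth=24
  + 2.160.0.0/12 (H6) depth=12
  + 2.164.128.240/28 (H7) depth=28
  + 2.164.128.0/18 (H1) depth=18
  + 9.0.0.0/8 (H6) depth=8
  ? 9.0.0.1  path d0:-→d1:H0→d2:-→d3:-→d4:-→d5:H2→d6:-→d7:-→d8:H6  best=H6
  ? 8.0.0.0  path d0:-→d1:H0→d2:-→d3:-→d4:-→d5:H2→d6:-→d7:-  best=H2
  - 2.160.0.0/12 clear@12
  ? 2.164.128.24  path d0:-→d1:H0→d2:-→d3:-→d4:-→d5:-→d6:-→d7:-→d8:-→d9:-→d10:-→d11:-→d12:-→d13:-→d14:-→d15:-→d16:-→d17:-→d18:H1→d19:-→d20:-→d21:-→d22:-→d23:-→d24:H6  best=H6
  ? 2.164.128.3  path d0:-→d1:H0→d2:-→d3:-→d4:-→d5:-→d6:-→d7:-→d8:-→d9:-→d10:-→d11:-→d12:-→d13:-→d14:-→d15:-→d16:-→d17:-→d18:H1→d19:-→d20:-→d21:-→d22:-→d23:-→d24:H6  best=H6
  ? 2.164.128.240  path d0:-→d1:H0→d2:-→d3:-→d4:-→d5:-→d6:-→d7:-→d8:-→d9:-→d10:-→d11:-→d12:-→d13:-→d14:-→d15:-→d16:-→d17:-→d18:H1→d19:-→d20:-→d21:-→d22:-→d23:-→d24:H6→d25:-→d26:-→d27:-→d28:H7  best=H7
  + 2.164.128.240/32 (H4) depth=32
  ? 2.164.128.0  path d0:-→d1:H0→d2:-→d3:-→d4:-→d5:-→d6:-→d7:-→d8:-→d9:-→d10:-→d11:-→d12:-→d13:-→d14:-→d15:-→d16:-→d17:-→d18:H1→d19:-→d20:-→d21:-→d22:-→d23:-→d24:H6  best=H6
  ? 8.0.119.120  path d0:-→d1:H0→d2:-→d3:-→d4:-→d5:H2→d6:-→d7:-  best=H2
  + 2.164.128.240/28 (H6) depth=28
  ? 148.46.236.137  path d0:-  best=no-route
  + 9.10.85.0/24 (H6) depth=24
  ? 54.160.238.241  path d0:-→d1:H0→d2:-  best=H0
  ? 2.164.128.72  path d0:-→d1:H0→d2:-→d3:-→d4:-→d5:-→d6:-→d7:-→d8:-→d9:-→d10:-→d11:-→d12:-→d13:-→d14:-→d15:-→d16:-→d17:-→d18:H1→d19:-→d20:-→d21:-→d22:-→d23:-→d24:H6  best=H6
  ? 0.0.0.46  path d0:-→d1:H0→d2:-→d3:-→d4:-→d5:-→d6:-  best=H0

== LOOKUPS ==
["H2","H2","H3","H6","H2","H6","H6","H7","H6","H2","no-route","H0","H6","H0"]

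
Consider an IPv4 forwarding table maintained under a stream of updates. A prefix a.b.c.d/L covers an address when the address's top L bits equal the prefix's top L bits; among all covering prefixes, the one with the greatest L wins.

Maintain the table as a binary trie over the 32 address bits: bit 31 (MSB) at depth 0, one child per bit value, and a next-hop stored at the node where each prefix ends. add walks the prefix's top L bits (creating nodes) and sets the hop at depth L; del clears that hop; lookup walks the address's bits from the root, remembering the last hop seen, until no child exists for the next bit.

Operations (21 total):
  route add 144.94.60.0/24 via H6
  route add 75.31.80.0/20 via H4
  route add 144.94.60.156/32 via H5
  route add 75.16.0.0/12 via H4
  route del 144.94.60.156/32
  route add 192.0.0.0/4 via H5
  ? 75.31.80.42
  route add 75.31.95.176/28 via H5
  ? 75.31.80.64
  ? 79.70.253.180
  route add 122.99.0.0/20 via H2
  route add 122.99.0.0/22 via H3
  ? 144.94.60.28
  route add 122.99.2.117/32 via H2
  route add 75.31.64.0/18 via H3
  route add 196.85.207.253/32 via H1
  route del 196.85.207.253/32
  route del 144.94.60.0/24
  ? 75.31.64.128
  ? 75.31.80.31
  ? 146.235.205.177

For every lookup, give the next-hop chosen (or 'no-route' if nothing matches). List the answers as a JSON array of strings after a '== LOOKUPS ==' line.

Process each operation:
  + 144.94.60.0/24 (H6) depth=24
  + 75.31.80.0/20 (H4) depth=20
  + 144.94.60.156/32 (H5) depth=32
  + 75.16.0.0/12 (H4) depth=12
  - 144.94.60.156/32 clear@32
  + 192.0.0.0/4 (H5) depth=4
  lookup 75.31.80.42: bits 01001011000111110101 walk d0:-→d1:-→d2:-→d3:-→d4:-→d5:-→d6:-→d7:-→d8:-→d9:-→d10:-→d11:-→d12:H4→d13:-→d14:-→d15:-→d16:-→d17:-→d18:-→d19:-→d20:H4 -> H4
  + 75.31.95.176/28 (H5) depth=28
  lookup 75.31.80.64: bits 01001011000111110101 walk d0:-→d1:-→d2:-→d3:-→d4:-→d5:-→d6:-→d7:-→d8:-→d9:-→d10:-→d11:-→d12:H4→d13:-→d14:-→d15:-→d16:-→d17:-→d18:-→d19:-→d20:H4 -> H4
  lookup 79.70.253.180: bits 01001 walk d0:-→d1:-→d2:-→d3:-→d4:-→d5:- -> no-route
  + 122.99.0.0/20 (H2) depth=20
  + 122.99.0.0/22 (H3) depth=22
  lookup 144.94.60.28: bits 100100000101111000111100 walk d0:-→d1:-→d2:-→d3:-→d4:-→d5:-→d6:-→d7:-→d8:-→d9:-→d10:-→d11:-→d12:-→d13:-→d14:-→d15:-→d16:-→d17:-→d18:-→d19:-→d20:-→d21:-→d22:-→d23:-→d24:H6 -> H6
  + 122.99.2.117/32 (H2) depth=32
  + 75.31.64.0/18 (H3) depth=18
  + 196.85.207.253/32 (H1) depth=32
  - 196.85.207.253/32 clear@32
  - 144.94.60.0/24 clear@24
  lookup 75.31.64.128: bits 0100101100011111010 walk d0:-→d1:-→d2:-→d3:-→d4:-→d5:-→d6:-→d7:-→d8:-→d9:-→d10:-→d11:-→d12:H4→d13:-→d14:-→d15:-→d16:-→d17:-→d18:H3→d19:- -> H3
  lookup 75.31.80.31: bits 01001011000111110101 walk d0:-→d1:-→d2:-→d3:-→d4:-→d5:-→d6:-→d7:-→d8:-→d9:-→d10:-→d11:-→d12:H4→d13:-→d14:-→d15:-→d16:-→d17:-→d18:H3→d19:-→d20:H4 -> H4
  lookup 146.235.205.177: bits 100100 walk d0:-→d1:-→d2:-→d3:-→d4:-→d5:-→d6:- -> no-route

== LOOKUPS ==
["H4","H4","no-route","H6","H3","H4","no-route"]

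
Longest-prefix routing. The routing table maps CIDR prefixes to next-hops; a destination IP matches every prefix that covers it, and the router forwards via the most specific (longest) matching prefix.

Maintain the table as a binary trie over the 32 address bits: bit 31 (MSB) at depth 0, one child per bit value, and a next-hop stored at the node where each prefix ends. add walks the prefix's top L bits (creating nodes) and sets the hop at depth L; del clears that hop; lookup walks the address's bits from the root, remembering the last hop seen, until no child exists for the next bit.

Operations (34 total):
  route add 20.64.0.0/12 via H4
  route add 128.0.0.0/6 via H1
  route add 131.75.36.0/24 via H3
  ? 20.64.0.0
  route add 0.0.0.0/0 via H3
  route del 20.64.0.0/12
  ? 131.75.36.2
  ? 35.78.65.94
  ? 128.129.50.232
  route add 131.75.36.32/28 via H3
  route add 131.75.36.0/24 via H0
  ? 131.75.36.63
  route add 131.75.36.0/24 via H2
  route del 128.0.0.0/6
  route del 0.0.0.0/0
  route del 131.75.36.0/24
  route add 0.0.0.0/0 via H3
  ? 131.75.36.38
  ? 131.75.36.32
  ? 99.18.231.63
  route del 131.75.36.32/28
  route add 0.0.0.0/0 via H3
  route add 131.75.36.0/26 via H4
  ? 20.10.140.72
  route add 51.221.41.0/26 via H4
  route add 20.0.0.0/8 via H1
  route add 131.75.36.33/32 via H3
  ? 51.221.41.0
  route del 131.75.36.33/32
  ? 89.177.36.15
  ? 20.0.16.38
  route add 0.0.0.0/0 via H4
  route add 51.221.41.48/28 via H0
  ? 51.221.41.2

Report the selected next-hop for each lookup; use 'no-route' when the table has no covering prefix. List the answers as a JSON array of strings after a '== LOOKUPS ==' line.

Process each operation:
  add 20.64.0.0/12 -> H4 at depth 12
  add 128.0.0.0/6 -> H1 at depth 6
  add 131.75.36.0/24 -> H3 at depth 24
  Q 20.64.0.0: descend 000101000100 ; hops seen [H4] ; pick H4
  add 0.0.0.0/0 -> H3 at depth 0
  - 20.64.0.0/12 clear@12
  Q 131.75.36.2: descend 100000110100101100100100 ; hops seen [H3,H1,H3] ; pick H3
  Q 35.78.65.94: descend 00 ; hops seen [H3] ; pick H3
  Q 128.129.50.232: descend 100000 ; hops seen [H3,H1] ; pick H1
  add 131.75.36.32/28 -> H3 at depth 28
  add 131.75.36.0/24 -> H0 at depth 24
  Q 131.75.36.63: descend 100000110100101100100100001 ; hops seen [H3,H1,H0] ; pick H0
  add 131.75.36.0/24 -> H2 at depth 24
  - 128.0.0.0/6 clear@6
  - 0.0.0.0/0 clear@0
  - 131.75.36.0/24 clear@24
  add 0.0.0.0/0 -> H3 at depth 0
  Q 131.75.36.38: descend 1000001101001011001001000010 ; hops seen [H3,H3] ; pick H3
  Q 131.75.36.32: descend 1000001101001011001001000010 ; hops seen [H3,H3] ; pick H3
  Q 99.18.231.63: descend 0 ; hops seen [H3] ; pick H3
  - 131.75.36.32/28 clear@28
  add 0.0.0.0/0 -> H3 at depth 0
  add 131.75.36.0/26 -> H4 at depth 26
  Q 20.10.140.72: descend 000101000 ; hops seen [H3] ; pick H3
  add 51.221.41.0/26 -> H4 at depth 26
  add 20.0.0.0/8 -> H1 at depth 8
  add 131.75.36.33/32 -> H3 at depth 32
  Q 51.221.41.0: descend 00110011110111010010100100 ; hops seen [H3,H4] ; pick H4
  - 131.75.36.33/32 clear@32
  Q 89.177.36.15: descend 0 ; hops seen [H3] ; pick H3
  Q 20.0.16.38: descend 000101000 ; hops seen [H3,H1] ; pick H1
  add 0.0.0.0/0 -> H4 at depth 0
  add 51.221.41.48/28 -> H0 at depth 28
  Q 51.221.41.2: descend 00110011110111010010100100 ; hops seen [H4,H4] ; pick H4

== LOOKUPS ==
["H4","H3","H3","H1","H0","H3","H3","H3","H3","H4","H3","H1","H4"]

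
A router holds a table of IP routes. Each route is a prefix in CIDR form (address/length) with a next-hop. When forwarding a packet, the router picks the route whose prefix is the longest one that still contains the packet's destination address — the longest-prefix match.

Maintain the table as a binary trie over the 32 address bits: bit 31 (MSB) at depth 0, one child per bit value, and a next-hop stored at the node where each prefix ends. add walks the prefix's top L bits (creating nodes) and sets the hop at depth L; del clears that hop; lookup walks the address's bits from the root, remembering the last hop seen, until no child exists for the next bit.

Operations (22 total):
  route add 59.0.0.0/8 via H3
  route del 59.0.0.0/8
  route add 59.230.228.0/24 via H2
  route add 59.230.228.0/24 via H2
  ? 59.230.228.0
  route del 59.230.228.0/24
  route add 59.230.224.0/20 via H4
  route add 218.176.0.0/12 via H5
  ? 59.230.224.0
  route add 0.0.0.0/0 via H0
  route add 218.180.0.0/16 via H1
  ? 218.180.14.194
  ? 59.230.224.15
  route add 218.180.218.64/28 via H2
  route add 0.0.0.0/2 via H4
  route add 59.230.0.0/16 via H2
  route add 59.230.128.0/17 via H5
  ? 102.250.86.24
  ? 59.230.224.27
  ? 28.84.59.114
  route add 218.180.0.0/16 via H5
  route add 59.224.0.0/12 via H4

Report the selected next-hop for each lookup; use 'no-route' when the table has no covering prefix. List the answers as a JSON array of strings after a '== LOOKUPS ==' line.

Apply in order:
  add 59.0.0.0/8 -> H3 at depth 8
  - 59.0.0.0/8 clear@8
  add 59.230.228.0/24 -> H2 at depth 24
  add 59.230.228.0/24 -> H2 at depth 24
  Q 59.230.228.0: descend 001110111110011011100100 ; hops seen [H2] ; pick H2
  - 59.230.228.0/24 clear@24
  add 59.230.224.0/20 -> H4 at depth 20
  add 218.176.0.0/12 -> H5 at depth 12
  Q 59.230.224.0: descend 001110111110011011100 ; hops seen [H4] ; pick H4
  add 0.0.0.0/0 -> H0 at depth 0
  add 218.180.0.0/16 -> H1 at depth 16
  Q 218.180.14.194: descend 1101101010110100 ; hops seen [H0,H5,H1] ; pick H1
  Q 59.230.224.15: descend 001110111110011011100 ; hops seen [H0,H4] ; pick H4
  add 218.180.218.64/28 -> H2 at depth 28
  add 0.0.0.0/2 -> H4 at depth 2
  add 59.230.0.0/16 -> H2 at depth 16
  add 59.230.128.0/17 -> H5 at depth 17
  Q 102.250.86.24: descend 0 ; hops seen [H0] ; pick H0
  Q 59.230.224.27: descend 001110111110011011100 ; hops seen [H0,H4,H2,H5,H4] ; pick H4
  Q 28.84.59.114: descend 00 ; hops seen [H0,H4] ; pick H4
  add 218.180.0.0/16 -> H5 at depth 16
  add 59.224.0.0/12 -> H4 at depth 12

== LOOKUPS ==
["H2","H4","H1","H4","H0","H4","H4"]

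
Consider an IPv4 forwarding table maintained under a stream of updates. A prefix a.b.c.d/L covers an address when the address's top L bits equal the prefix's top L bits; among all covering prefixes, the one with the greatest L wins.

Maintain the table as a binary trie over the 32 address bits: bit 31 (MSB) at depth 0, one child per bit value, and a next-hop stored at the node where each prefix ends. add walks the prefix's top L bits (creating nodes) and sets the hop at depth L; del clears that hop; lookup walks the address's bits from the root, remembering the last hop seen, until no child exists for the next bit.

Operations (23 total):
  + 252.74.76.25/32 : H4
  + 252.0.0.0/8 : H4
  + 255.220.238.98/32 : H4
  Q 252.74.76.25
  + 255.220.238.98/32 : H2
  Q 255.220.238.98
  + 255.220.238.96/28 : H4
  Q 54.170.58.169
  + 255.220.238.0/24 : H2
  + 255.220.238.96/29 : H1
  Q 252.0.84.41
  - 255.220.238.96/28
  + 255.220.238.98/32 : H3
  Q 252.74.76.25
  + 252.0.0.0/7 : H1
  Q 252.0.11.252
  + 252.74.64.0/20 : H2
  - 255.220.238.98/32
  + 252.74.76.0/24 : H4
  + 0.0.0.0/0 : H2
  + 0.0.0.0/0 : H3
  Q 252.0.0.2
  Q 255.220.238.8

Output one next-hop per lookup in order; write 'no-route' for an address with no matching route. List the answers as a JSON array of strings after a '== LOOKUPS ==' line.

Apply in order:
  + 252.74.76.25/32 (H4) depth=32
  + 252.0.0.0/8 (H4) depth=8
  + 255.220.238.98/32 (H4) depth=32
  Q 252.74.76.25: descend 11111100010010100100110000011001 ; hops seen [H4,H4] ; pick H4
  + 255.220.238.98/32 (H2) depth=32
  Q 255.220.238.98: descend 11111111110111001110111001100010 ; hops seen [H2] ; pick H2
  + 255.220.238.96/28 (H4) depth=28
  Q 54.170.58.169: descend ε ; hops seen [∅] ; pick no-route
  + 255.220.238.0/24 (H2) depth=24
  + 255.220.238.96/29 (H1) depth=29
  Q 252.0.84.41: descend 111111000 ; hops seen [H4] ; pick H4
  - 255.220.238.96/28 clear@28
  + 255.220.238.98/32 (H3) depth=32
  Q 252.74.76.25: descend 11111100010010100100110000011001 ; hops seen [H4,H4] ; pick H4
  + 252.0.0.0/7 (H1) depth=7
  Q 252.0.11.252: descend 111111000 ; hops seen [H1,H4] ; pick H4
  + 252.74.64.0/20 (H2) depth=20
  - 255.220.238.98/32 clear@32
  + 252.74.76.0/24 (H4) depth=24
  + 0.0.0.0/0 (H2) depth=0
  + 0.0.0.0/0 (H3) depth=0
  Q 252.0.0.2: descend 111111000 ; hops seen [H3,H1,H4] ; pick H4
  Q 255.220.238.8: descend 1111111111011100111011100 ; hops seen [H3,H2] ; pick H2

== LOOKUPS ==
["H4","H2","no-route","H4","H4","H4","H4","H2"]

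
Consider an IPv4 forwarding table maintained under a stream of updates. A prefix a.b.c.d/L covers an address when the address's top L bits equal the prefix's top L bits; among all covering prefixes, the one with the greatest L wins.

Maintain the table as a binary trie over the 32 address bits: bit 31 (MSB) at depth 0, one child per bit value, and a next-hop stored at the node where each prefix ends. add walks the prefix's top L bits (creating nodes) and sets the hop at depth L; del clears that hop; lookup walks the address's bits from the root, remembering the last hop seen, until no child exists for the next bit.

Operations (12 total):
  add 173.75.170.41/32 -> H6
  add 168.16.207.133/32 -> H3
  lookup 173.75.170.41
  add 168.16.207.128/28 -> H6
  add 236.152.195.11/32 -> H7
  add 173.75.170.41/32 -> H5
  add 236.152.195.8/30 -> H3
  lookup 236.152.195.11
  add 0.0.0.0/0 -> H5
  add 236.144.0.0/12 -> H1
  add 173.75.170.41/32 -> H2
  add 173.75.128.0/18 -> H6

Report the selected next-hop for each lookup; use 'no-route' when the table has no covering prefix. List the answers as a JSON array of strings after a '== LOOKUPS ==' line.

Apply in order:
  + 173.75.170.41/32 (H6) depth=32
  + 168.16.207.133/32 (H3) depth=32
  lookup 173.75.170.41: bits 10101101010010111010101000101001 walk d0:-→d1:-→d2:-→d3:-→d4:-→d5:-→d6:-→d7:-→d8:-→d9:-→d10:-→d11:-→d12:-→d13:-→d14:-→d15:-→d16:-→d17:-→d18:-→d19:-→d20:-→d21:-→d22:-→d23:-→d24:-→d25:-→d26:-→d27:-→d28:-→d29:-→d30:-→d31:-→d32:H6 -> H6
  + 168.16.207.128/28 (H6) depth=28
  + 236.152.195.11/32 (H7) depth=32
  + 173.75.170.41/32 (H5) depth=32
  + 236.152.195.8/30 (H3) depth=30
  lookup 236.152.195.11: bits 11101100100110001100001100001011 walk d0:-→d1:-→d2:-→d3:-→d4:-→d5:-→d6:-→d7:-→d8:-→d9:-→d10:-→d11:-→d12:-→d13:-→d14:-→d15:-→d16:-→d17:-→d18:-→d19:-→d20:-→d21:-→d22:-→d23:-→d24:-→d25:-→d26:-→d27:-→d28:-→d29:-→d30:H3→d31:-→d32:H7 -> H7
  + 0.0.0.0/0 (H5) depth=0
  + 236.144.0.0/12 (H1) depth=12
  + 173.75.170.41/32 (H2) depth=32
  + 173.75.128.0/18 (H6) depth=18

== LOOKUPS ==
["H6","H7"]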